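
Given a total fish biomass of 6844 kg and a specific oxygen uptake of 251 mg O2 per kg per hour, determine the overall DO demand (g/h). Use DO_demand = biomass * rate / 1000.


Total O2 consumption (mg/h) = 6844 kg * 251 mg/(kg*h) = 1717844 mg/h
Convert to g/h: 1717844 / 1000 = 1717.844 g/h

1717.844 g/h


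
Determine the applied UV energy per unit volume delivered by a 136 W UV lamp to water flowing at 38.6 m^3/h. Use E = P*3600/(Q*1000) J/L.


Energy delivered per hour = 136 W * 3600 s = 489600 J/h
Volume treated per hour = 38.6 m^3/h * 1000 = 38600 L/h
dose = 489600 / 38600 = 12.6839 J/L

12.6839 J/L


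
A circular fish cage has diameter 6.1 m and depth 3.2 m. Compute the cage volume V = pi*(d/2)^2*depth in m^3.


r = d/2 = 6.1/2 = 3.05 m
Base area = pi*r^2 = pi*3.05^2 = 29.224666 m^2
Volume = 29.224666 * 3.2 = 93.5189 m^3

93.5189 m^3


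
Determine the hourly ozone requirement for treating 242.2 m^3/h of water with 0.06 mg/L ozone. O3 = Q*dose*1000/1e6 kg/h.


O3 demand (mg/h) = Q * dose * 1000 = 242.2 * 0.06 * 1000 = 14532 mg/h
Convert mg to kg: 14532 / 1e6 = 0.014532 kg/h

0.014532 kg/h


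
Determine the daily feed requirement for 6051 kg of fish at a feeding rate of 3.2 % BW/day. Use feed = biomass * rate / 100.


Feeding rate fraction = 3.2% / 100 = 0.032
Daily feed = 6051 kg * 0.032 = 193.632 kg/day

193.632 kg/day


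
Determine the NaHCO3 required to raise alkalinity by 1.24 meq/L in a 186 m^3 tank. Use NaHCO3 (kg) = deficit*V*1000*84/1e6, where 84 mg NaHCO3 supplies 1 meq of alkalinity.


Tank volume in L = 186 m^3 * 1000 = 186000 L
Total meq required = 1.24 meq/L * 186000 L = 230640 meq
NaHCO3 mass = 230640 meq * 84 mg/meq / 1e6 = 19.3738 kg

19.3738 kg


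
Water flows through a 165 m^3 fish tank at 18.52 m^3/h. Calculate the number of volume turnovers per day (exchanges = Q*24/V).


Daily flow volume = 18.52 m^3/h * 24 h = 444.48 m^3/day
Exchanges = daily flow / tank volume = 444.48 / 165 = 2.69382 exchanges/day

2.69382 exchanges/day


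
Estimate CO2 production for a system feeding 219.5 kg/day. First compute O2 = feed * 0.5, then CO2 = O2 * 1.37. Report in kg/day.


O2 = 219.5 * 0.5 = 109.75
CO2 = 109.75 * 1.37 = 150.3575

150.3575 kg/day


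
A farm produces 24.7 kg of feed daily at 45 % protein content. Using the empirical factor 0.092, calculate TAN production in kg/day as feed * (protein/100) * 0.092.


Protein in feed = 24.7 * 45/100 = 11.115 kg/day
TAN = protein * 0.092 = 11.115 * 0.092 = 1.02258 kg/day

1.02258 kg/day


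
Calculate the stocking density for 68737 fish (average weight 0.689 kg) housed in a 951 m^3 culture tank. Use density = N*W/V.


Total biomass = 68737 fish * 0.689 kg = 47359.793 kg
Density = total biomass / volume = 47359.793 / 951 = 49.8 kg/m^3

49.8 kg/m^3


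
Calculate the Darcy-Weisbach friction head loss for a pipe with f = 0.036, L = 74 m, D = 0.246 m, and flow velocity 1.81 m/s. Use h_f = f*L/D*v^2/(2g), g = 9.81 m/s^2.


v^2 = 1.81^2 = 3.2761 m^2/s^2
L/D = 74/0.246 = 300.81301
h_f = f*(L/D)*v^2/(2g) = 0.036 * 300.81301 * 3.2761 / 19.62 = 1.80824 m

1.80824 m


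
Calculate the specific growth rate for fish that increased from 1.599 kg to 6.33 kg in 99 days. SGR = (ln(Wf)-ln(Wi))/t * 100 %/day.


ln(W_f) = ln(6.33) = 1.8453002
ln(W_i) = ln(1.599) = 0.46937843
ln(W_f) - ln(W_i) = 1.8453002 - 0.46937843 = 1.3759218
SGR = 1.3759218 / 99 * 100 = 1.38982 %/day

1.38982 %/day


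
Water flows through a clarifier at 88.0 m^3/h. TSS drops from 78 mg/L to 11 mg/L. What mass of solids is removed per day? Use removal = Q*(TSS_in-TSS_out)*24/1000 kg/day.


Concentration drop: TSS_in - TSS_out = 78 - 11 = 67 mg/L
Hourly solids removed = Q * dTSS = 88.0 m^3/h * 67 mg/L = 5896 g/h  (m^3/h * mg/L = g/h)
Daily solids removed = 5896 * 24 = 141504 g/day
Convert g to kg: 141504 / 1000 = 141.504 kg/day

141.504 kg/day


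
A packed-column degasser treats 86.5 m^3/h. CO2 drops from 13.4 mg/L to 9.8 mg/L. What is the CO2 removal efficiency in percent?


CO2_out / CO2_in = 9.8 / 13.4 = 0.73134328
Fraction remaining = 0.73134328
efficiency = (1 - 0.73134328) * 100 = 26.8657 %

26.8657 %


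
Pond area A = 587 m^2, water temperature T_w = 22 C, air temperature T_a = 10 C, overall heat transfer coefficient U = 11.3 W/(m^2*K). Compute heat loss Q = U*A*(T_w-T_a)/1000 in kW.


Temperature difference dT = 22 - 10 = 12 K
Heat loss (W) = U * A * dT = 11.3 * 587 * 12 = 79597.2 W
Convert to kW: 79597.2 / 1000 = 79.5972 kW

79.5972 kW


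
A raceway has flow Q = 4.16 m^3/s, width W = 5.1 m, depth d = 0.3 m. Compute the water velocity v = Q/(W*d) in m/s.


Cross-sectional area = W * d = 5.1 * 0.3 = 1.53 m^2
Velocity = Q / A = 4.16 / 1.53 = 2.71895 m/s

2.71895 m/s


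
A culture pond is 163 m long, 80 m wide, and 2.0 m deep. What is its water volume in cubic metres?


Base area = L * W = 163 * 80 = 13040 m^2
Volume = area * depth = 13040 * 2.0 = 26080 m^3

26080 m^3


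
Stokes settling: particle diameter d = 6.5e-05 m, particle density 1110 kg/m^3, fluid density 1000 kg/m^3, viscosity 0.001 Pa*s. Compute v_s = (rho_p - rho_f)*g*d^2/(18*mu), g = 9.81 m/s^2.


Density difference: rho_p - rho_f = 1110 - 1000 = 110 kg/m^3
d^2 = (6.5e-05)^2 = 4.225e-09 m^2
Numerator = (rho_p - rho_f) * g * d^2 = 110 * 9.81 * 4.225e-09 = 4.5591975e-06
Denominator = 18 * mu = 18 * 0.001 = 0.018
v_s = 4.5591975e-06 / 0.018 = 2.53289e-04 m/s
Check: Re = rho_f * v_s * d / mu = 1000 * 2.53289e-04 * 6.5e-05 / 0.001 = 0.0165 < 1, so Stokes' law applies.

2.53289e-04 m/s


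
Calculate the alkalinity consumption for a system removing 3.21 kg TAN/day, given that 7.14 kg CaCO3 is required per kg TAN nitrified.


Alkalinity factor: 7.14 kg CaCO3 consumed per kg TAN nitrified
alk = 3.21 kg TAN * 7.14 = 22.9194 kg CaCO3/day

22.9194 kg CaCO3/day


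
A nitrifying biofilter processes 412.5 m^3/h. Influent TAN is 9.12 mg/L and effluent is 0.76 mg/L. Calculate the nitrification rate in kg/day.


Concentration drop: TAN_in - TAN_out = 9.12 - 0.76 = 8.36 mg/L
Hourly TAN removed = Q * dTAN = 412.5 m^3/h * 8.36 mg/L = 3448.5 g/h  (m^3/h * mg/L = g/h)
Daily TAN removed = 3448.5 * 24 = 82764 g/day
Convert to kg/day: 82764 / 1000 = 82.764 kg/day

82.764 kg/day


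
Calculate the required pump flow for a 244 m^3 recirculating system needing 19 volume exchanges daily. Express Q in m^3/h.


Daily recirculation volume = 244 m^3 * 19 = 4636 m^3/day
Flow rate Q = daily volume / 24 h = 4636 / 24 = 193.167 m^3/h

193.167 m^3/h


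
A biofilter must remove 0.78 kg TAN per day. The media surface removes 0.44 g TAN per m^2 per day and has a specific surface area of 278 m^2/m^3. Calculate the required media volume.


A = 0.78*1000 / 0.44 = 1772.7273 m^2
V = 1772.7273 / 278 = 6.37672

6.37672 m^3


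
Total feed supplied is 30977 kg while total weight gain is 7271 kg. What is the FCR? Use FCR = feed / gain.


FCR = feed consumed / weight gained
FCR = 30977 kg / 7271 kg = 4.26035

4.26035


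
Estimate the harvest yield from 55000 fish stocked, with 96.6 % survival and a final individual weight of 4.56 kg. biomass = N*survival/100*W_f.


Survivors = 55000 * 96.6/100 = 53130 fish
Harvest biomass = survivors * W_f = 53130 * 4.56 = 242272.8 kg

242272.8 kg


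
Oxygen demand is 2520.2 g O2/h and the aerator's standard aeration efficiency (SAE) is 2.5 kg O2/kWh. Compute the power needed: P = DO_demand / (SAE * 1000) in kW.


SAE in g O2/kWh = 2.5 * 1000 = 2500 g/kWh
P = DO_demand / SAE_g = 2520.2 / 2500 = 1.00808 kW

1.00808 kW


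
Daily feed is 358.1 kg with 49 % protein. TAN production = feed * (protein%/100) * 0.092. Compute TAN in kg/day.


Protein in feed = 358.1 * 49/100 = 175.469 kg/day
TAN = protein * 0.092 = 175.469 * 0.092 = 16.143148 kg/day

16.143148 kg/day


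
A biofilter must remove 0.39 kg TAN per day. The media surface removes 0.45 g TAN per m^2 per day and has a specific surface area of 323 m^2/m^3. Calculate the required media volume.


A = 0.39*1000 / 0.45 = 866.66667 m^2
V = 866.66667 / 323 = 2.68318

2.68318 m^3


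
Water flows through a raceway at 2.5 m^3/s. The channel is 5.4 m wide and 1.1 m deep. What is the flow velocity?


Cross-sectional area = W * d = 5.4 * 1.1 = 5.94 m^2
Velocity = Q / A = 2.5 / 5.94 = 0.420875 m/s

0.420875 m/s


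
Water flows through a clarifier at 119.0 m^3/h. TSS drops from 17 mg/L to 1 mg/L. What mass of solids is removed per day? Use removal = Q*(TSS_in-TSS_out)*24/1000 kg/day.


Concentration drop: TSS_in - TSS_out = 17 - 1 = 16 mg/L
Hourly solids removed = Q * dTSS = 119.0 m^3/h * 16 mg/L = 1904 g/h  (m^3/h * mg/L = g/h)
Daily solids removed = 1904 * 24 = 45696 g/day
Convert g to kg: 45696 / 1000 = 45.696 kg/day

45.696 kg/day


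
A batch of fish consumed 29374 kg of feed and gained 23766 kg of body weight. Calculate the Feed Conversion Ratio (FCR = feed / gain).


FCR = feed consumed / weight gained
FCR = 29374 kg / 23766 kg = 1.23597

1.23597


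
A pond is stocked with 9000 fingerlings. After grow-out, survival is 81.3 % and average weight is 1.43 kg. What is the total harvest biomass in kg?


Survivors = 9000 * 81.3/100 = 7317 fish
Harvest biomass = survivors * W_f = 7317 * 1.43 = 10463.31 kg

10463.31 kg


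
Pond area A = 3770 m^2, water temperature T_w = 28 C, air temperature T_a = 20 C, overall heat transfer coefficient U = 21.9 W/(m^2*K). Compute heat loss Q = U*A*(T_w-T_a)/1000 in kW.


Temperature difference dT = 28 - 20 = 8 K
Heat loss (W) = U * A * dT = 21.9 * 3770 * 8 = 660504 W
Convert to kW: 660504 / 1000 = 660.504 kW

660.504 kW


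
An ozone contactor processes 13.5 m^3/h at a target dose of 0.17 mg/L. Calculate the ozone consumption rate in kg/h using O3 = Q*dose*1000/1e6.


O3 demand (mg/h) = Q * dose * 1000 = 13.5 * 0.17 * 1000 = 2295 mg/h
Convert mg to kg: 2295 / 1e6 = 0.002295 kg/h

0.002295 kg/h


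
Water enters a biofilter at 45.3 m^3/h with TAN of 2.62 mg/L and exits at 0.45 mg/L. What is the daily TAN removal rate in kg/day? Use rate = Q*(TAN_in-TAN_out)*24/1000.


Concentration drop: TAN_in - TAN_out = 2.62 - 0.45 = 2.17 mg/L
Hourly TAN removed = Q * dTAN = 45.3 m^3/h * 2.17 mg/L = 98.301 g/h  (m^3/h * mg/L = g/h)
Daily TAN removed = 98.301 * 24 = 2359.224 g/day
Convert to kg/day: 2359.224 / 1000 = 2.359224 kg/day

2.359224 kg/day


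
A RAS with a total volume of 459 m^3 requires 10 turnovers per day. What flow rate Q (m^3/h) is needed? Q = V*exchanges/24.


Daily recirculation volume = 459 m^3 * 10 = 4590 m^3/day
Flow rate Q = daily volume / 24 h = 4590 / 24 = 191.25 m^3/h

191.25 m^3/h


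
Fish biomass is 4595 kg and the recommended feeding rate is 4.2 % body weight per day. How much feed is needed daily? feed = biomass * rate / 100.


Feeding rate fraction = 4.2% / 100 = 0.042
Daily feed = 4595 kg * 0.042 = 192.99 kg/day

192.99 kg/day


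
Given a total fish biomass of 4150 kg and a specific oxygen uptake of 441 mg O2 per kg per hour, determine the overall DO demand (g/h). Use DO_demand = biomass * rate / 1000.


Total O2 consumption (mg/h) = 4150 kg * 441 mg/(kg*h) = 1830150 mg/h
Convert to g/h: 1830150 / 1000 = 1830.15 g/h

1830.15 g/h


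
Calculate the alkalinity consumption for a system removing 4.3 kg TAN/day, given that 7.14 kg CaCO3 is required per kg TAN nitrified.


Alkalinity factor: 7.14 kg CaCO3 consumed per kg TAN nitrified
alk = 4.3 kg TAN * 7.14 = 30.702 kg CaCO3/day

30.702 kg CaCO3/day


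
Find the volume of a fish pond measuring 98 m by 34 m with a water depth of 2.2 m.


Base area = L * W = 98 * 34 = 3332 m^2
Volume = area * depth = 3332 * 2.2 = 7330.4 m^3

7330.4 m^3


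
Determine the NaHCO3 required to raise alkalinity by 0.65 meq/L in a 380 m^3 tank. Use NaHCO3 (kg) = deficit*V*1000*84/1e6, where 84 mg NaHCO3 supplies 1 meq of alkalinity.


Tank volume in L = 380 m^3 * 1000 = 380000 L
Total meq required = 0.65 meq/L * 380000 L = 247000 meq
NaHCO3 mass = 247000 meq * 84 mg/meq / 1e6 = 20.748 kg

20.748 kg


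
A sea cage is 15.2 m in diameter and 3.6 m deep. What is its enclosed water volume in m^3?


r = d/2 = 15.2/2 = 7.6 m
Base area = pi*r^2 = pi*7.6^2 = 181.45839 m^2
Volume = 181.45839 * 3.6 = 653.25 m^3

653.25 m^3


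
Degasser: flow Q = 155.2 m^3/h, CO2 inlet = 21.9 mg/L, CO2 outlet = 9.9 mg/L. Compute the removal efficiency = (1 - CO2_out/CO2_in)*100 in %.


CO2_out / CO2_in = 9.9 / 21.9 = 0.45205479
Fraction remaining = 0.45205479
efficiency = (1 - 0.45205479) * 100 = 54.7945 %

54.7945 %


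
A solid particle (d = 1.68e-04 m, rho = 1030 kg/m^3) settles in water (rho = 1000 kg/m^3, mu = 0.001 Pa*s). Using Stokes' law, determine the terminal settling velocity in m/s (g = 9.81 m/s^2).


Density difference: rho_p - rho_f = 1030 - 1000 = 30 kg/m^3
d^2 = (1.68e-04)^2 = 2.8224e-08 m^2
Numerator = (rho_p - rho_f) * g * d^2 = 30 * 9.81 * 2.8224e-08 = 8.3063232e-06
Denominator = 18 * mu = 18 * 0.001 = 0.018
v_s = 8.3063232e-06 / 0.018 = 4.61462e-04 m/s
Check: Re = rho_f * v_s * d / mu = 1000 * 4.61462e-04 * 1.68e-04 / 0.001 = 0.0775 < 1, so Stokes' law applies.

4.61462e-04 m/s


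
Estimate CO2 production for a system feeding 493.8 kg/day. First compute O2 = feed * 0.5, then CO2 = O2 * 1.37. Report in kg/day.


O2 = 493.8 * 0.5 = 246.9
CO2 = 246.9 * 1.37 = 338.253

338.253 kg/day


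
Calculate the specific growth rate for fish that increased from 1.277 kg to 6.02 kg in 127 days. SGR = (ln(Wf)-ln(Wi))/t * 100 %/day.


ln(W_f) = ln(6.02) = 1.7950873
ln(W_i) = ln(1.277) = 0.24451358
ln(W_f) - ln(W_i) = 1.7950873 - 0.24451358 = 1.5505737
SGR = 1.5505737 / 127 * 100 = 1.22092 %/day

1.22092 %/day


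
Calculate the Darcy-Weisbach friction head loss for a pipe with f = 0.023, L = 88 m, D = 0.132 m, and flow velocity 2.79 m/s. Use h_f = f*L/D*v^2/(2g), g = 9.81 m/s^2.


v^2 = 2.79^2 = 7.7841 m^2/s^2
L/D = 88/0.132 = 666.66667
h_f = f*(L/D)*v^2/(2g) = 0.023 * 666.66667 * 7.7841 / 19.62 = 6.08339 m

6.08339 m


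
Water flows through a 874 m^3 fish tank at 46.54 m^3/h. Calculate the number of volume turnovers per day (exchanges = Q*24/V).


Daily flow volume = 46.54 m^3/h * 24 h = 1116.96 m^3/day
Exchanges = daily flow / tank volume = 1116.96 / 874 = 1.27799 exchanges/day

1.27799 exchanges/day


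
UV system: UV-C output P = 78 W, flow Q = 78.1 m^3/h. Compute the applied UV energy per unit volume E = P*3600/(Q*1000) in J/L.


Energy delivered per hour = 78 W * 3600 s = 280800 J/h
Volume treated per hour = 78.1 m^3/h * 1000 = 78100 L/h
dose = 280800 / 78100 = 3.59539 J/L

3.59539 J/L


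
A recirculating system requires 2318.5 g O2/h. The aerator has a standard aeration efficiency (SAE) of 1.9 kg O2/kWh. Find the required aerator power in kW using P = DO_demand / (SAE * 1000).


SAE in g O2/kWh = 1.9 * 1000 = 1900 g/kWh
P = DO_demand / SAE_g = 2318.5 / 1900 = 1.22026 kW

1.22026 kW


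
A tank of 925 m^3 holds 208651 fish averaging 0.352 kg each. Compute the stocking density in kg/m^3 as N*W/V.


Total biomass = 208651 fish * 0.352 kg = 73445.152 kg
Density = total biomass / volume = 73445.152 / 925 = 79.4002 kg/m^3

79.4002 kg/m^3


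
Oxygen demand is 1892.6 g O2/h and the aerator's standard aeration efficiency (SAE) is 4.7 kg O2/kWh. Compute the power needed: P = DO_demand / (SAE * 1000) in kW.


SAE in g O2/kWh = 4.7 * 1000 = 4700 g/kWh
P = DO_demand / SAE_g = 1892.6 / 4700 = 0.402681 kW

0.402681 kW


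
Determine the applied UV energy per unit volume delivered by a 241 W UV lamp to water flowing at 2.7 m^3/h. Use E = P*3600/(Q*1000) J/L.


Energy delivered per hour = 241 W * 3600 s = 867600 J/h
Volume treated per hour = 2.7 m^3/h * 1000 = 2700 L/h
dose = 867600 / 2700 = 321.333 J/L

321.333 J/L


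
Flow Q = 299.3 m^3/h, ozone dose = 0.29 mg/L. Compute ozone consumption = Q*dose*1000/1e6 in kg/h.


O3 demand (mg/h) = Q * dose * 1000 = 299.3 * 0.29 * 1000 = 86797 mg/h
Convert mg to kg: 86797 / 1e6 = 0.086797 kg/h

0.086797 kg/h


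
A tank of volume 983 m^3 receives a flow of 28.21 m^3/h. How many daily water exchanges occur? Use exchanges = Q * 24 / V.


Daily flow volume = 28.21 m^3/h * 24 h = 677.04 m^3/day
Exchanges = daily flow / tank volume = 677.04 / 983 = 0.688749 exchanges/day

0.688749 exchanges/day


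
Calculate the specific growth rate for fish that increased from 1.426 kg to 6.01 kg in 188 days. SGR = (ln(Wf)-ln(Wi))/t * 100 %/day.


ln(W_f) = ln(6.01) = 1.7934247
ln(W_i) = ln(1.426) = 0.35487332
ln(W_f) - ln(W_i) = 1.7934247 - 0.35487332 = 1.4385514
SGR = 1.4385514 / 188 * 100 = 0.765187 %/day

0.765187 %/day


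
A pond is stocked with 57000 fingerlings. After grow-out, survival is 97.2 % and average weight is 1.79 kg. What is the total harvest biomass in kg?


Survivors = 57000 * 97.2/100 = 55404 fish
Harvest biomass = survivors * W_f = 55404 * 1.79 = 99173.16 kg

99173.16 kg


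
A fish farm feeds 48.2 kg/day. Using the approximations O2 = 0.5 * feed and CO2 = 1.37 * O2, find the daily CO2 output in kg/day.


O2 = 48.2 * 0.5 = 24.1
CO2 = 24.1 * 1.37 = 33.017

33.017 kg/day


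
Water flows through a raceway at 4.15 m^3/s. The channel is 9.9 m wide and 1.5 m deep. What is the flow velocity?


Cross-sectional area = W * d = 9.9 * 1.5 = 14.85 m^2
Velocity = Q / A = 4.15 / 14.85 = 0.279461 m/s

0.279461 m/s


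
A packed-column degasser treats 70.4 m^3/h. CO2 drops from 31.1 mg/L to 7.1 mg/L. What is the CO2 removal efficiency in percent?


CO2_out / CO2_in = 7.1 / 31.1 = 0.22829582
Fraction remaining = 0.22829582
efficiency = (1 - 0.22829582) * 100 = 77.1704 %

77.1704 %


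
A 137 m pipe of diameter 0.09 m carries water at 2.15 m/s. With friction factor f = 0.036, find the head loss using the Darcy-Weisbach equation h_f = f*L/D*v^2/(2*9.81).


v^2 = 2.15^2 = 4.6225 m^2/s^2
L/D = 137/0.09 = 1522.2222
h_f = f*(L/D)*v^2/(2g) = 0.036 * 1522.2222 * 4.6225 / 19.62 = 12.911 m

12.911 m


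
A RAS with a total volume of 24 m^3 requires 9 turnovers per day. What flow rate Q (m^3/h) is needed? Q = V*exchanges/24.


Daily recirculation volume = 24 m^3 * 9 = 216 m^3/day
Flow rate Q = daily volume / 24 h = 216 / 24 = 9 m^3/h

9 m^3/h


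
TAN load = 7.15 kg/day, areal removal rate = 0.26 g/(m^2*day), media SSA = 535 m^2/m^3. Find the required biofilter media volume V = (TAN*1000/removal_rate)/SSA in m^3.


A = 7.15*1000 / 0.26 = 27500 m^2
V = 27500 / 535 = 51.4019

51.4019 m^3


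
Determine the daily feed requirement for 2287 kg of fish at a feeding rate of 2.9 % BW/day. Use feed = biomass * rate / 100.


Feeding rate fraction = 2.9% / 100 = 0.029
Daily feed = 2287 kg * 0.029 = 66.323 kg/day

66.323 kg/day


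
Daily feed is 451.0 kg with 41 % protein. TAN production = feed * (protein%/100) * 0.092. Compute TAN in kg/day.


Protein in feed = 451.0 * 41/100 = 184.91 kg/day
TAN = protein * 0.092 = 184.91 * 0.092 = 17.01172 kg/day

17.01172 kg/day


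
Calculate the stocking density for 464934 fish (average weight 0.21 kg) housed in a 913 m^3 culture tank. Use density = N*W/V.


Total biomass = 464934 fish * 0.21 kg = 97636.14 kg
Density = total biomass / volume = 97636.14 / 913 = 106.94 kg/m^3

106.94 kg/m^3


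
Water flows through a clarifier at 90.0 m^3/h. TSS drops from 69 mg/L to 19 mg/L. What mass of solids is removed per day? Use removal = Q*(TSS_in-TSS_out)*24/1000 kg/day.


Concentration drop: TSS_in - TSS_out = 69 - 19 = 50 mg/L
Hourly solids removed = Q * dTSS = 90.0 m^3/h * 50 mg/L = 4500 g/h  (m^3/h * mg/L = g/h)
Daily solids removed = 4500 * 24 = 108000 g/day
Convert g to kg: 108000 / 1000 = 108 kg/day

108 kg/day


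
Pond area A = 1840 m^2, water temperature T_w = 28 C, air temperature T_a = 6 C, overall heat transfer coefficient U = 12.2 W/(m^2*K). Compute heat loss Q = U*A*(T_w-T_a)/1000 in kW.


Temperature difference dT = 28 - 6 = 22 K
Heat loss (W) = U * A * dT = 12.2 * 1840 * 22 = 493856 W
Convert to kW: 493856 / 1000 = 493.856 kW

493.856 kW


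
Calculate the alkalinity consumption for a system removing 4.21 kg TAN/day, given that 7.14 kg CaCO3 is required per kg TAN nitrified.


Alkalinity factor: 7.14 kg CaCO3 consumed per kg TAN nitrified
alk = 4.21 kg TAN * 7.14 = 30.0594 kg CaCO3/day

30.0594 kg CaCO3/day


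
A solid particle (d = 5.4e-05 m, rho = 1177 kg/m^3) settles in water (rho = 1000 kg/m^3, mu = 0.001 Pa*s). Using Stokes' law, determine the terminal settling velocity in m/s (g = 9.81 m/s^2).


Density difference: rho_p - rho_f = 1177 - 1000 = 177 kg/m^3
d^2 = (5.4e-05)^2 = 2.916e-09 m^2
Numerator = (rho_p - rho_f) * g * d^2 = 177 * 9.81 * 2.916e-09 = 5.0632549e-06
Denominator = 18 * mu = 18 * 0.001 = 0.018
v_s = 5.0632549e-06 / 0.018 = 2.81292e-04 m/s
Check: Re = rho_f * v_s * d / mu = 1000 * 2.81292e-04 * 5.4e-05 / 0.001 = 0.0152 < 1, so Stokes' law applies.

2.81292e-04 m/s


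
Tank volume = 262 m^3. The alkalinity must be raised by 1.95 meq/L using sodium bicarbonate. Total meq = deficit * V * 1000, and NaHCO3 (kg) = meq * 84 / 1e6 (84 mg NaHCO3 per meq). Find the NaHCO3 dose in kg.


Tank volume in L = 262 m^3 * 1000 = 262000 L
Total meq required = 1.95 meq/L * 262000 L = 510900 meq
NaHCO3 mass = 510900 meq * 84 mg/meq / 1e6 = 42.9156 kg

42.9156 kg


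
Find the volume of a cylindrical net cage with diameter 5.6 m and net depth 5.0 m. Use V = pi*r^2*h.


r = d/2 = 5.6/2 = 2.8 m
Base area = pi*r^2 = pi*2.8^2 = 24.630086 m^2
Volume = 24.630086 * 5.0 = 123.15 m^3

123.15 m^3


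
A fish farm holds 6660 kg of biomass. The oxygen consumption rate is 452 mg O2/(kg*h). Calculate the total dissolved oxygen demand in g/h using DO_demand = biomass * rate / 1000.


Total O2 consumption (mg/h) = 6660 kg * 452 mg/(kg*h) = 3010320 mg/h
Convert to g/h: 3010320 / 1000 = 3010.32 g/h

3010.32 g/h


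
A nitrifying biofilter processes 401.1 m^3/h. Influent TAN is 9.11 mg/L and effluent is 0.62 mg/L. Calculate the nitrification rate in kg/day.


Concentration drop: TAN_in - TAN_out = 9.11 - 0.62 = 8.49 mg/L
Hourly TAN removed = Q * dTAN = 401.1 m^3/h * 8.49 mg/L = 3405.339 g/h  (m^3/h * mg/L = g/h)
Daily TAN removed = 3405.339 * 24 = 81728.136 g/day
Convert to kg/day: 81728.136 / 1000 = 81.728136 kg/day

81.728136 kg/day


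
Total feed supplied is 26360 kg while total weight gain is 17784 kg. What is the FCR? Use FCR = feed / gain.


FCR = feed consumed / weight gained
FCR = 26360 kg / 17784 kg = 1.48223

1.48223


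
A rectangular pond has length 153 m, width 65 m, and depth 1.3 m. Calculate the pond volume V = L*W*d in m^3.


Base area = L * W = 153 * 65 = 9945 m^2
Volume = area * depth = 9945 * 1.3 = 12928.5 m^3

12928.5 m^3


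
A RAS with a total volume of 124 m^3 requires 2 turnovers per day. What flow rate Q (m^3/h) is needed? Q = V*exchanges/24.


Daily recirculation volume = 124 m^3 * 2 = 248 m^3/day
Flow rate Q = daily volume / 24 h = 248 / 24 = 10.3333 m^3/h

10.3333 m^3/h


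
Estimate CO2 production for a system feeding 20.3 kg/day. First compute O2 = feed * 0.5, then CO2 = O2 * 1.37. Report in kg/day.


O2 = 20.3 * 0.5 = 10.15
CO2 = 10.15 * 1.37 = 13.9055

13.9055 kg/day


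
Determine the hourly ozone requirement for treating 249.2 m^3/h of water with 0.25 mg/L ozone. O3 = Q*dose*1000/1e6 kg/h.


O3 demand (mg/h) = Q * dose * 1000 = 249.2 * 0.25 * 1000 = 62300 mg/h
Convert mg to kg: 62300 / 1e6 = 0.0623 kg/h

0.0623 kg/h


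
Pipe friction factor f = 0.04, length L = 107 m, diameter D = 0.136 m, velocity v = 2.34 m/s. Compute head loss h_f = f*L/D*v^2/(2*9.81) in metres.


v^2 = 2.34^2 = 5.4756 m^2/s^2
L/D = 107/0.136 = 786.76471
h_f = f*(L/D)*v^2/(2g) = 0.04 * 786.76471 * 5.4756 / 19.62 = 8.78289 m

8.78289 m


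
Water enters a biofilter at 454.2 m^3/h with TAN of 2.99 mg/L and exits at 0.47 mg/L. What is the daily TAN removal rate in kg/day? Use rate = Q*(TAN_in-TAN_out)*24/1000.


Concentration drop: TAN_in - TAN_out = 2.99 - 0.47 = 2.52 mg/L
Hourly TAN removed = Q * dTAN = 454.2 m^3/h * 2.52 mg/L = 1144.584 g/h  (m^3/h * mg/L = g/h)
Daily TAN removed = 1144.584 * 24 = 27470.016 g/day
Convert to kg/day: 27470.016 / 1000 = 27.470016 kg/day

27.470016 kg/day


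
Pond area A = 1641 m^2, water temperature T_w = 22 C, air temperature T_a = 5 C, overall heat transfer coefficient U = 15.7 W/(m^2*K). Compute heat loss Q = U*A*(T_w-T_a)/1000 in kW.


Temperature difference dT = 22 - 5 = 17 K
Heat loss (W) = U * A * dT = 15.7 * 1641 * 17 = 437982.9 W
Convert to kW: 437982.9 / 1000 = 437.9829 kW

437.9829 kW


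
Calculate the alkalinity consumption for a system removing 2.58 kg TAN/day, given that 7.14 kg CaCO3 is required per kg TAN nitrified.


Alkalinity factor: 7.14 kg CaCO3 consumed per kg TAN nitrified
alk = 2.58 kg TAN * 7.14 = 18.4212 kg CaCO3/day

18.4212 kg CaCO3/day


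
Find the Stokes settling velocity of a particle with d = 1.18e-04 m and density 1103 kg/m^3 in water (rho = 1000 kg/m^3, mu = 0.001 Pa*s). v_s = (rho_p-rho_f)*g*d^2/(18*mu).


Density difference: rho_p - rho_f = 1103 - 1000 = 103 kg/m^3
d^2 = (1.18e-04)^2 = 1.3924e-08 m^2
Numerator = (rho_p - rho_f) * g * d^2 = 103 * 9.81 * 1.3924e-08 = 1.4069227e-05
Denominator = 18 * mu = 18 * 0.001 = 0.018
v_s = 1.4069227e-05 / 0.018 = 7.81624e-04 m/s
Check: Re = rho_f * v_s * d / mu = 1000 * 7.81624e-04 * 1.18e-04 / 0.001 = 0.0922 < 1, so Stokes' law applies.

7.81624e-04 m/s


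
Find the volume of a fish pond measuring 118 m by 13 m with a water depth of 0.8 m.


Base area = L * W = 118 * 13 = 1534 m^2
Volume = area * depth = 1534 * 0.8 = 1227.2 m^3

1227.2 m^3


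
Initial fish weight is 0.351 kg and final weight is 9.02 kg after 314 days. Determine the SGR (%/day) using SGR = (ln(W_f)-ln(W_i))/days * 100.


ln(W_f) = ln(9.02) = 2.1994443
ln(W_i) = ln(0.351) = -1.0469691
ln(W_f) - ln(W_i) = 2.1994443 - -1.0469691 = 3.2464134
SGR = 3.2464134 / 314 * 100 = 1.03389 %/day

1.03389 %/day


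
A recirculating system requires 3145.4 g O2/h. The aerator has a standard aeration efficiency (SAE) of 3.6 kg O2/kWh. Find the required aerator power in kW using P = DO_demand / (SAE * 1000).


SAE in g O2/kWh = 3.6 * 1000 = 3600 g/kWh
P = DO_demand / SAE_g = 3145.4 / 3600 = 0.873722 kW

0.873722 kW


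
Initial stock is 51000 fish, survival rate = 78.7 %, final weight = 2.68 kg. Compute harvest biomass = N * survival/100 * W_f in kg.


Survivors = 51000 * 78.7/100 = 40137 fish
Harvest biomass = survivors * W_f = 40137 * 2.68 = 107567.16 kg

107567.16 kg


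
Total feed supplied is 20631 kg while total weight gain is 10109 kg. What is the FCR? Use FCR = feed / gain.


FCR = feed consumed / weight gained
FCR = 20631 kg / 10109 kg = 2.04085

2.04085


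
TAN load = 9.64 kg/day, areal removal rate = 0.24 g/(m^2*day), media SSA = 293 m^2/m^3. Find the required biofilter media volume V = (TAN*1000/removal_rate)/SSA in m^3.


A = 9.64*1000 / 0.24 = 40166.667 m^2
V = 40166.667 / 293 = 137.088

137.088 m^3


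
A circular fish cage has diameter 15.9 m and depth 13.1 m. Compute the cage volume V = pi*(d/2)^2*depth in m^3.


r = d/2 = 15.9/2 = 7.95 m
Base area = pi*r^2 = pi*7.95^2 = 198.55651 m^2
Volume = 198.55651 * 13.1 = 2601.09 m^3

2601.09 m^3


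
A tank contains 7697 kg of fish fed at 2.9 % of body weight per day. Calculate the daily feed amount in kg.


Feeding rate fraction = 2.9% / 100 = 0.029
Daily feed = 7697 kg * 0.029 = 223.213 kg/day

223.213 kg/day


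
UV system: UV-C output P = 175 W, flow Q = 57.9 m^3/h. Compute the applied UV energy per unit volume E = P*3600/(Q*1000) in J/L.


Energy delivered per hour = 175 W * 3600 s = 630000 J/h
Volume treated per hour = 57.9 m^3/h * 1000 = 57900 L/h
dose = 630000 / 57900 = 10.8808 J/L

10.8808 J/L


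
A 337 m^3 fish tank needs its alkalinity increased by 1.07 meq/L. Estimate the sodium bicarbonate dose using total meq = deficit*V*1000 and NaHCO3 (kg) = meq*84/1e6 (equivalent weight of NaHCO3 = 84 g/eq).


Tank volume in L = 337 m^3 * 1000 = 337000 L
Total meq required = 1.07 meq/L * 337000 L = 360590 meq
NaHCO3 mass = 360590 meq * 84 mg/meq / 1e6 = 30.2896 kg

30.2896 kg


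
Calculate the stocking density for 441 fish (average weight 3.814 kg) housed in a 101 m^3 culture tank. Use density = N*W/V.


Total biomass = 441 fish * 3.814 kg = 1681.974 kg
Density = total biomass / volume = 1681.974 / 101 = 16.6532 kg/m^3

16.6532 kg/m^3


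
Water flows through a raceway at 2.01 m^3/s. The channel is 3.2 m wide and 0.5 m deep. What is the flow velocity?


Cross-sectional area = W * d = 3.2 * 0.5 = 1.6 m^2
Velocity = Q / A = 2.01 / 1.6 = 1.25625 m/s

1.25625 m/s


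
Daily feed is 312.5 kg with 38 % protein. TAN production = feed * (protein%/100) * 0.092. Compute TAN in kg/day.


Protein in feed = 312.5 * 38/100 = 118.75 kg/day
TAN = protein * 0.092 = 118.75 * 0.092 = 10.925 kg/day

10.925 kg/day


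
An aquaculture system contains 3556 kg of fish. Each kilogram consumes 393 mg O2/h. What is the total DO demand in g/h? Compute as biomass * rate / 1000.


Total O2 consumption (mg/h) = 3556 kg * 393 mg/(kg*h) = 1397508 mg/h
Convert to g/h: 1397508 / 1000 = 1397.508 g/h

1397.508 g/h


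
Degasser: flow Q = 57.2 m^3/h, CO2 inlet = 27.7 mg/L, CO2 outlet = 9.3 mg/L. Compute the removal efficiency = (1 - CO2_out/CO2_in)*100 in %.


CO2_out / CO2_in = 9.3 / 27.7 = 0.33574007
Fraction remaining = 0.33574007
efficiency = (1 - 0.33574007) * 100 = 66.426 %

66.426 %


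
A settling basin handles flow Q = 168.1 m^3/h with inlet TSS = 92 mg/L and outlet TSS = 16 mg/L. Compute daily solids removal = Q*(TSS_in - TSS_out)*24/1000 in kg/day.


Concentration drop: TSS_in - TSS_out = 92 - 16 = 76 mg/L
Hourly solids removed = Q * dTSS = 168.1 m^3/h * 76 mg/L = 12775.6 g/h  (m^3/h * mg/L = g/h)
Daily solids removed = 12775.6 * 24 = 306614.4 g/day
Convert g to kg: 306614.4 / 1000 = 306.6144 kg/day

306.6144 kg/day


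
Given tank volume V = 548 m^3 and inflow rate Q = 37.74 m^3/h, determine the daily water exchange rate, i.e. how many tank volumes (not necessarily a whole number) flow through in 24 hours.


Daily flow volume = 37.74 m^3/h * 24 h = 905.76 m^3/day
Exchanges = daily flow / tank volume = 905.76 / 548 = 1.65285 exchanges/day

1.65285 exchanges/day


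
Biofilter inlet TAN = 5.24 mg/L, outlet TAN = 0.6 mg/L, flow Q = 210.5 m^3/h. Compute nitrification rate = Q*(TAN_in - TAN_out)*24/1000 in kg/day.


Concentration drop: TAN_in - TAN_out = 5.24 - 0.6 = 4.64 mg/L
Hourly TAN removed = Q * dTAN = 210.5 m^3/h * 4.64 mg/L = 976.72 g/h  (m^3/h * mg/L = g/h)
Daily TAN removed = 976.72 * 24 = 23441.28 g/day
Convert to kg/day: 23441.28 / 1000 = 23.44128 kg/day

23.44128 kg/day


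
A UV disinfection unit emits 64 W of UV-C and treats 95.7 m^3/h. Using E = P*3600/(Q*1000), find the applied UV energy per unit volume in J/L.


Energy delivered per hour = 64 W * 3600 s = 230400 J/h
Volume treated per hour = 95.7 m^3/h * 1000 = 95700 L/h
dose = 230400 / 95700 = 2.40752 J/L

2.40752 J/L


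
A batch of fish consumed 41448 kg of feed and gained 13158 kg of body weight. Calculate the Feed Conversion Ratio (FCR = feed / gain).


FCR = feed consumed / weight gained
FCR = 41448 kg / 13158 kg = 3.15002

3.15002


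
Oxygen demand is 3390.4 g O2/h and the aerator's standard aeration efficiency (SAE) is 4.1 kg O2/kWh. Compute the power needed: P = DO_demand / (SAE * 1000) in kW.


SAE in g O2/kWh = 4.1 * 1000 = 4100 g/kWh
P = DO_demand / SAE_g = 3390.4 / 4100 = 0.826927 kW

0.826927 kW


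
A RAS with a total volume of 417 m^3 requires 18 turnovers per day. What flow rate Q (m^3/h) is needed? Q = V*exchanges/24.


Daily recirculation volume = 417 m^3 * 18 = 7506 m^3/day
Flow rate Q = daily volume / 24 h = 7506 / 24 = 312.75 m^3/h

312.75 m^3/h


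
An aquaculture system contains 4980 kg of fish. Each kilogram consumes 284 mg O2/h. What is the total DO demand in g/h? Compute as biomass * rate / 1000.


Total O2 consumption (mg/h) = 4980 kg * 284 mg/(kg*h) = 1414320 mg/h
Convert to g/h: 1414320 / 1000 = 1414.32 g/h

1414.32 g/h


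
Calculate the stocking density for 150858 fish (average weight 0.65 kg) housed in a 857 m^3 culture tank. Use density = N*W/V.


Total biomass = 150858 fish * 0.65 kg = 98057.7 kg
Density = total biomass / volume = 98057.7 / 857 = 114.42 kg/m^3

114.42 kg/m^3


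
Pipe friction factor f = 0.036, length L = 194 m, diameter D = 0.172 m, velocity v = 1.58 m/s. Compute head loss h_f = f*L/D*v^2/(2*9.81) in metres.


v^2 = 1.58^2 = 2.4964 m^2/s^2
L/D = 194/0.172 = 1127.907
h_f = f*(L/D)*v^2/(2g) = 0.036 * 1127.907 * 2.4964 / 19.62 = 5.16643 m

5.16643 m


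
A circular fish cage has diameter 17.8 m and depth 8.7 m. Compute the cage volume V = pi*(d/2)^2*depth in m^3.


r = d/2 = 17.8/2 = 8.9 m
Base area = pi*r^2 = pi*8.9^2 = 248.84555 m^2
Volume = 248.84555 * 8.7 = 2164.96 m^3

2164.96 m^3


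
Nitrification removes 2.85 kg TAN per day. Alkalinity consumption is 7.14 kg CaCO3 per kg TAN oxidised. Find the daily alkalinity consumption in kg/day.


Alkalinity factor: 7.14 kg CaCO3 consumed per kg TAN nitrified
alk = 2.85 kg TAN * 7.14 = 20.349 kg CaCO3/day

20.349 kg CaCO3/day


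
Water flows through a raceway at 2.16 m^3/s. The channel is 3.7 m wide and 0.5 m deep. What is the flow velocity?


Cross-sectional area = W * d = 3.7 * 0.5 = 1.85 m^2
Velocity = Q / A = 2.16 / 1.85 = 1.16757 m/s

1.16757 m/s


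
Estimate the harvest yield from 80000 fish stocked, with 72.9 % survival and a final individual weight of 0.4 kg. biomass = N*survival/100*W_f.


Survivors = 80000 * 72.9/100 = 58320 fish
Harvest biomass = survivors * W_f = 58320 * 0.4 = 23328 kg

23328 kg


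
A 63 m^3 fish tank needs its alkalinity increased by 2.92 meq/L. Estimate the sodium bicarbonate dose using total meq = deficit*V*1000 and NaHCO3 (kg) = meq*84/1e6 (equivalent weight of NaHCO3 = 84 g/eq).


Tank volume in L = 63 m^3 * 1000 = 63000 L
Total meq required = 2.92 meq/L * 63000 L = 183960 meq
NaHCO3 mass = 183960 meq * 84 mg/meq / 1e6 = 15.4526 kg

15.4526 kg


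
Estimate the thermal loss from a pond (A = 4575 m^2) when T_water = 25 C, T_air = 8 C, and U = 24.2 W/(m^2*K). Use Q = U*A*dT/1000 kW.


Temperature difference dT = 25 - 8 = 17 K
Heat loss (W) = U * A * dT = 24.2 * 4575 * 17 = 1882155 W
Convert to kW: 1882155 / 1000 = 1882.155 kW

1882.155 kW


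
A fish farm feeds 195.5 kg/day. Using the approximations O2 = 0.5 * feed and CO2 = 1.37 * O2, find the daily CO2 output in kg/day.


O2 = 195.5 * 0.5 = 97.75
CO2 = 97.75 * 1.37 = 133.9175

133.9175 kg/day


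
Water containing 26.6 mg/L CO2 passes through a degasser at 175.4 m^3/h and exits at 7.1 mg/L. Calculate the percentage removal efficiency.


CO2_out / CO2_in = 7.1 / 26.6 = 0.26691729
Fraction remaining = 0.26691729
efficiency = (1 - 0.26691729) * 100 = 73.3083 %

73.3083 %


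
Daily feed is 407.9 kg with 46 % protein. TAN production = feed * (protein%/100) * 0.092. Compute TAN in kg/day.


Protein in feed = 407.9 * 46/100 = 187.634 kg/day
TAN = protein * 0.092 = 187.634 * 0.092 = 17.262328 kg/day

17.262328 kg/day


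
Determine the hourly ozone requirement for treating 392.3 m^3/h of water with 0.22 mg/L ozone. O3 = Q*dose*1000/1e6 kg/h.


O3 demand (mg/h) = Q * dose * 1000 = 392.3 * 0.22 * 1000 = 86306 mg/h
Convert mg to kg: 86306 / 1e6 = 0.086306 kg/h

0.086306 kg/h


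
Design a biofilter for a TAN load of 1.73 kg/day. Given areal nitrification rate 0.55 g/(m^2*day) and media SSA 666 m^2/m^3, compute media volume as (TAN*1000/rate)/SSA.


A = 1.73*1000 / 0.55 = 3145.4545 m^2
V = 3145.4545 / 666 = 4.7229

4.7229 m^3


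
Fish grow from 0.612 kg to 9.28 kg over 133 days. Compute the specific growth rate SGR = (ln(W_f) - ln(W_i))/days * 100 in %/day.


ln(W_f) = ln(9.28) = 2.2278615
ln(W_i) = ln(0.612) = -0.491023
ln(W_f) - ln(W_i) = 2.2278615 - -0.491023 = 2.7188845
SGR = 2.7188845 / 133 * 100 = 2.04427 %/day

2.04427 %/day


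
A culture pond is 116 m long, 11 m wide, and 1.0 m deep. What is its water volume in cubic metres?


Base area = L * W = 116 * 11 = 1276 m^2
Volume = area * depth = 1276 * 1.0 = 1276 m^3

1276 m^3


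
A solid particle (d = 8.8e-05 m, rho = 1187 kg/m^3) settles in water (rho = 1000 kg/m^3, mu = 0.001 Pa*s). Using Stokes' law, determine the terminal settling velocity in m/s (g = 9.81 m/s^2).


Density difference: rho_p - rho_f = 1187 - 1000 = 187 kg/m^3
d^2 = (8.8e-05)^2 = 7.744e-09 m^2
Numerator = (rho_p - rho_f) * g * d^2 = 187 * 9.81 * 7.744e-09 = 1.4206136e-05
Denominator = 18 * mu = 18 * 0.001 = 0.018
v_s = 1.4206136e-05 / 0.018 = 7.8923e-04 m/s
Check: Re = rho_f * v_s * d / mu = 1000 * 7.8923e-04 * 8.8e-05 / 0.001 = 0.0695 < 1, so Stokes' law applies.

7.8923e-04 m/s


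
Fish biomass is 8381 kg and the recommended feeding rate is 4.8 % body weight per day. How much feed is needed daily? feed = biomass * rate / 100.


Feeding rate fraction = 4.8% / 100 = 0.048
Daily feed = 8381 kg * 0.048 = 402.288 kg/day

402.288 kg/day


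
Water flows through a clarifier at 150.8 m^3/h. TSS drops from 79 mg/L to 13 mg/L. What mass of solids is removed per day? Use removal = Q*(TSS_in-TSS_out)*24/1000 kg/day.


Concentration drop: TSS_in - TSS_out = 79 - 13 = 66 mg/L
Hourly solids removed = Q * dTSS = 150.8 m^3/h * 66 mg/L = 9952.8 g/h  (m^3/h * mg/L = g/h)
Daily solids removed = 9952.8 * 24 = 238867.2 g/day
Convert g to kg: 238867.2 / 1000 = 238.8672 kg/day

238.8672 kg/day


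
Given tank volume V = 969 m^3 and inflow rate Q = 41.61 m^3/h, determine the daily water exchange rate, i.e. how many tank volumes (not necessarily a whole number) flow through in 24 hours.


Daily flow volume = 41.61 m^3/h * 24 h = 998.64 m^3/day
Exchanges = daily flow / tank volume = 998.64 / 969 = 1.03059 exchanges/day

1.03059 exchanges/day


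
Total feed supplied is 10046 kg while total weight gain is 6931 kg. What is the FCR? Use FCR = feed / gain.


FCR = feed consumed / weight gained
FCR = 10046 kg / 6931 kg = 1.44943

1.44943


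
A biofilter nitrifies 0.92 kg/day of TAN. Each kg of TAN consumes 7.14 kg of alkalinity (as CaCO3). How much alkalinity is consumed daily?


Alkalinity factor: 7.14 kg CaCO3 consumed per kg TAN nitrified
alk = 0.92 kg TAN * 7.14 = 6.5688 kg CaCO3/day

6.5688 kg CaCO3/day


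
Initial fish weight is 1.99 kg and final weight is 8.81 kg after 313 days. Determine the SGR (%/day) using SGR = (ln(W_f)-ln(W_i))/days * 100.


ln(W_f) = ln(8.81) = 2.1758874
ln(W_i) = ln(1.99) = 0.68813464
ln(W_f) - ln(W_i) = 2.1758874 - 0.68813464 = 1.4877528
SGR = 1.4877528 / 313 * 100 = 0.47532 %/day

0.47532 %/day


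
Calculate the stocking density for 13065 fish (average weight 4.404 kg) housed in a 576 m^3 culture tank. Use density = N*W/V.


Total biomass = 13065 fish * 4.404 kg = 57538.26 kg
Density = total biomass / volume = 57538.26 / 576 = 99.8928 kg/m^3

99.8928 kg/m^3


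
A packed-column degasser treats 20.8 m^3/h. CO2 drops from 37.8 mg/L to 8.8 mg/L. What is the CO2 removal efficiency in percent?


CO2_out / CO2_in = 8.8 / 37.8 = 0.23280423
Fraction remaining = 0.23280423
efficiency = (1 - 0.23280423) * 100 = 76.7196 %

76.7196 %


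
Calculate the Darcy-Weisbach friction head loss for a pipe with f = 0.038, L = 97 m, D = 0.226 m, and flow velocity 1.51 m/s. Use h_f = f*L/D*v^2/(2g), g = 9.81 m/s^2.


v^2 = 1.51^2 = 2.2801 m^2/s^2
L/D = 97/0.226 = 429.20354
h_f = f*(L/D)*v^2/(2g) = 0.038 * 429.20354 * 2.2801 / 19.62 = 1.8954 m

1.8954 m


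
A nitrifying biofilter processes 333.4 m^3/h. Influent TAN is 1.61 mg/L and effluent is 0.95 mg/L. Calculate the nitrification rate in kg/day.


Concentration drop: TAN_in - TAN_out = 1.61 - 0.95 = 0.66 mg/L
Hourly TAN removed = Q * dTAN = 333.4 m^3/h * 0.66 mg/L = 220.044 g/h  (m^3/h * mg/L = g/h)
Daily TAN removed = 220.044 * 24 = 5281.056 g/day
Convert to kg/day: 5281.056 / 1000 = 5.281056 kg/day

5.281056 kg/day
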